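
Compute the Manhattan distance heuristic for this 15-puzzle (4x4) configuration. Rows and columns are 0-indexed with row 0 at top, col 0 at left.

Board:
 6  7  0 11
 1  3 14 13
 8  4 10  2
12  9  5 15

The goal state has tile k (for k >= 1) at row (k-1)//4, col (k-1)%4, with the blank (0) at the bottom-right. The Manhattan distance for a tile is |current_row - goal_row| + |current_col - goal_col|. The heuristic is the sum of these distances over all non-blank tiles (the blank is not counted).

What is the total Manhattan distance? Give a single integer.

Tile 6: (0,0)->(1,1) = 2
Tile 7: (0,1)->(1,2) = 2
Tile 11: (0,3)->(2,2) = 3
Tile 1: (1,0)->(0,0) = 1
Tile 3: (1,1)->(0,2) = 2
Tile 14: (1,2)->(3,1) = 3
Tile 13: (1,3)->(3,0) = 5
Tile 8: (2,0)->(1,3) = 4
Tile 4: (2,1)->(0,3) = 4
Tile 10: (2,2)->(2,1) = 1
Tile 2: (2,3)->(0,1) = 4
Tile 12: (3,0)->(2,3) = 4
Tile 9: (3,1)->(2,0) = 2
Tile 5: (3,2)->(1,0) = 4
Tile 15: (3,3)->(3,2) = 1
Sum: 2 + 2 + 3 + 1 + 2 + 3 + 5 + 4 + 4 + 1 + 4 + 4 + 2 + 4 + 1 = 42

Answer: 42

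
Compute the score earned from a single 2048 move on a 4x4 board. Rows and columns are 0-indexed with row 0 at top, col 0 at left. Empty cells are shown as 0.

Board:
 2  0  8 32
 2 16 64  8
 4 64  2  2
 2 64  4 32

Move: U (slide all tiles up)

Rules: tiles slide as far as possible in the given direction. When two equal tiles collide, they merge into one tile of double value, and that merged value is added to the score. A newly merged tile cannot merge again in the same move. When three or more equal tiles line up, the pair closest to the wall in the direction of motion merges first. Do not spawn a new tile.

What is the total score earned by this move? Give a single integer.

Answer: 132

Derivation:
Slide up:
col 0: [2, 2, 4, 2] -> [4, 4, 2, 0]  score +4 (running 4)
col 1: [0, 16, 64, 64] -> [16, 128, 0, 0]  score +128 (running 132)
col 2: [8, 64, 2, 4] -> [8, 64, 2, 4]  score +0 (running 132)
col 3: [32, 8, 2, 32] -> [32, 8, 2, 32]  score +0 (running 132)
Board after move:
  4  16   8  32
  4 128  64   8
  2   0   2   2
  0   0   4  32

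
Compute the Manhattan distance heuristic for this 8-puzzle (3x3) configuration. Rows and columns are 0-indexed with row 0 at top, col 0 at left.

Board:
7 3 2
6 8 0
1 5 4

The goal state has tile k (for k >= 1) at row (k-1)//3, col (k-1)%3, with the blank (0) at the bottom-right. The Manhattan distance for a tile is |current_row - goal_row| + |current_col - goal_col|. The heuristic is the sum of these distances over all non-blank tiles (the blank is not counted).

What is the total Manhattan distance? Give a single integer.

Tile 7: at (0,0), goal (2,0), distance |0-2|+|0-0| = 2
Tile 3: at (0,1), goal (0,2), distance |0-0|+|1-2| = 1
Tile 2: at (0,2), goal (0,1), distance |0-0|+|2-1| = 1
Tile 6: at (1,0), goal (1,2), distance |1-1|+|0-2| = 2
Tile 8: at (1,1), goal (2,1), distance |1-2|+|1-1| = 1
Tile 1: at (2,0), goal (0,0), distance |2-0|+|0-0| = 2
Tile 5: at (2,1), goal (1,1), distance |2-1|+|1-1| = 1
Tile 4: at (2,2), goal (1,0), distance |2-1|+|2-0| = 3
Sum: 2 + 1 + 1 + 2 + 1 + 2 + 1 + 3 = 13

Answer: 13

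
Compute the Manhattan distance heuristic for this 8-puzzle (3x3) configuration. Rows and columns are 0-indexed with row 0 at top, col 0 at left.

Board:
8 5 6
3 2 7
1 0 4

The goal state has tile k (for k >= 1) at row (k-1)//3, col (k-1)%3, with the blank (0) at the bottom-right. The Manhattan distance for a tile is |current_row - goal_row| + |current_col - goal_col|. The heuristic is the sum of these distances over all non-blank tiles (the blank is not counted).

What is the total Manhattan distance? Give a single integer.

Tile 8: at (0,0), goal (2,1), distance |0-2|+|0-1| = 3
Tile 5: at (0,1), goal (1,1), distance |0-1|+|1-1| = 1
Tile 6: at (0,2), goal (1,2), distance |0-1|+|2-2| = 1
Tile 3: at (1,0), goal (0,2), distance |1-0|+|0-2| = 3
Tile 2: at (1,1), goal (0,1), distance |1-0|+|1-1| = 1
Tile 7: at (1,2), goal (2,0), distance |1-2|+|2-0| = 3
Tile 1: at (2,0), goal (0,0), distance |2-0|+|0-0| = 2
Tile 4: at (2,2), goal (1,0), distance |2-1|+|2-0| = 3
Sum: 3 + 1 + 1 + 3 + 1 + 3 + 2 + 3 = 17

Answer: 17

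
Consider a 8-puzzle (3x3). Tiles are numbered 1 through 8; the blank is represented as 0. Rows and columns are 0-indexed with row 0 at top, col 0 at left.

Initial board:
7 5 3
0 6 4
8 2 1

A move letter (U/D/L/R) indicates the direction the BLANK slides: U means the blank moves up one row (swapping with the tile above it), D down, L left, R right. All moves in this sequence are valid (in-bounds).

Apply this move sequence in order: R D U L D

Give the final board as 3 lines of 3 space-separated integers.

After move 1 (R):
7 5 3
6 0 4
8 2 1

After move 2 (D):
7 5 3
6 2 4
8 0 1

After move 3 (U):
7 5 3
6 0 4
8 2 1

After move 4 (L):
7 5 3
0 6 4
8 2 1

After move 5 (D):
7 5 3
8 6 4
0 2 1

Answer: 7 5 3
8 6 4
0 2 1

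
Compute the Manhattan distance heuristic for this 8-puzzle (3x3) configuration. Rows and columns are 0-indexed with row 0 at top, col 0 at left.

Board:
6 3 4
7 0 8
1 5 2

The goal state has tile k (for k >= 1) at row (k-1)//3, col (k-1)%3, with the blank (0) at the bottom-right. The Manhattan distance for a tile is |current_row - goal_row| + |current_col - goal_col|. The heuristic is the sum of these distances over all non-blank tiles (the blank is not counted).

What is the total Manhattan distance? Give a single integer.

Tile 6: (0,0)->(1,2) = 3
Tile 3: (0,1)->(0,2) = 1
Tile 4: (0,2)->(1,0) = 3
Tile 7: (1,0)->(2,0) = 1
Tile 8: (1,2)->(2,1) = 2
Tile 1: (2,0)->(0,0) = 2
Tile 5: (2,1)->(1,1) = 1
Tile 2: (2,2)->(0,1) = 3
Sum: 3 + 1 + 3 + 1 + 2 + 2 + 1 + 3 = 16

Answer: 16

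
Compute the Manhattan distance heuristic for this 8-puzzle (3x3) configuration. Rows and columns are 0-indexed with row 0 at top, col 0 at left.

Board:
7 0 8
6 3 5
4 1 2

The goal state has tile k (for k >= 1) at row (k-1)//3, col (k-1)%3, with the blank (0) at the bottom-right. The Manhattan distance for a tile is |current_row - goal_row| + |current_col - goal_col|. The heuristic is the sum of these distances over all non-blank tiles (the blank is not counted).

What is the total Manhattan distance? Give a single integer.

Answer: 17

Derivation:
Tile 7: (0,0)->(2,0) = 2
Tile 8: (0,2)->(2,1) = 3
Tile 6: (1,0)->(1,2) = 2
Tile 3: (1,1)->(0,2) = 2
Tile 5: (1,2)->(1,1) = 1
Tile 4: (2,0)->(1,0) = 1
Tile 1: (2,1)->(0,0) = 3
Tile 2: (2,2)->(0,1) = 3
Sum: 2 + 3 + 2 + 2 + 1 + 1 + 3 + 3 = 17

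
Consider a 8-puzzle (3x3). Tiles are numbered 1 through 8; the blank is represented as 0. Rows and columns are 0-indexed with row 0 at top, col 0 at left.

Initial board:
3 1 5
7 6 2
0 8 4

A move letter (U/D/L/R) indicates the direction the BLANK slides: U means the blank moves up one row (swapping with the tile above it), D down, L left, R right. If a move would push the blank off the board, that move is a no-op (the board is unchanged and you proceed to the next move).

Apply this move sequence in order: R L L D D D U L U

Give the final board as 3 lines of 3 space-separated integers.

Answer: 0 1 5
3 6 2
7 8 4

Derivation:
After move 1 (R):
3 1 5
7 6 2
8 0 4

After move 2 (L):
3 1 5
7 6 2
0 8 4

After move 3 (L):
3 1 5
7 6 2
0 8 4

After move 4 (D):
3 1 5
7 6 2
0 8 4

After move 5 (D):
3 1 5
7 6 2
0 8 4

After move 6 (D):
3 1 5
7 6 2
0 8 4

After move 7 (U):
3 1 5
0 6 2
7 8 4

After move 8 (L):
3 1 5
0 6 2
7 8 4

After move 9 (U):
0 1 5
3 6 2
7 8 4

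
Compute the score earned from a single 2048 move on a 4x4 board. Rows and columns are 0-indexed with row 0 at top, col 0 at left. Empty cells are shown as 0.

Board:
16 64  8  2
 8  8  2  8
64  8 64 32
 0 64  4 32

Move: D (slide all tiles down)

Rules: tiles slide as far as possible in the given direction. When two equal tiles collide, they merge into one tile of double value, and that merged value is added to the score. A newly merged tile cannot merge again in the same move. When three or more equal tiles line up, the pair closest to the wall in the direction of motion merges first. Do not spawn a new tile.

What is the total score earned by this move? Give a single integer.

Slide down:
col 0: [16, 8, 64, 0] -> [0, 16, 8, 64]  score +0 (running 0)
col 1: [64, 8, 8, 64] -> [0, 64, 16, 64]  score +16 (running 16)
col 2: [8, 2, 64, 4] -> [8, 2, 64, 4]  score +0 (running 16)
col 3: [2, 8, 32, 32] -> [0, 2, 8, 64]  score +64 (running 80)
Board after move:
 0  0  8  0
16 64  2  2
 8 16 64  8
64 64  4 64

Answer: 80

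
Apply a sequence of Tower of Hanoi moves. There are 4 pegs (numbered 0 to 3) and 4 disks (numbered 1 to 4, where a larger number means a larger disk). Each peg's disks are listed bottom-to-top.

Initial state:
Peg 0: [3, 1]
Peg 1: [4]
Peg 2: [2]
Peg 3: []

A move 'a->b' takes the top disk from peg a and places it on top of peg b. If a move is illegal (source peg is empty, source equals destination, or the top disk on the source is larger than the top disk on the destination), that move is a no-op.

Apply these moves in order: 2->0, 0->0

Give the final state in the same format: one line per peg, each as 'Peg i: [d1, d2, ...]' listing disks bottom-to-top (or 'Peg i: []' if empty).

Answer: Peg 0: [3, 1]
Peg 1: [4]
Peg 2: [2]
Peg 3: []

Derivation:
After move 1 (2->0):
Peg 0: [3, 1]
Peg 1: [4]
Peg 2: [2]
Peg 3: []

After move 2 (0->0):
Peg 0: [3, 1]
Peg 1: [4]
Peg 2: [2]
Peg 3: []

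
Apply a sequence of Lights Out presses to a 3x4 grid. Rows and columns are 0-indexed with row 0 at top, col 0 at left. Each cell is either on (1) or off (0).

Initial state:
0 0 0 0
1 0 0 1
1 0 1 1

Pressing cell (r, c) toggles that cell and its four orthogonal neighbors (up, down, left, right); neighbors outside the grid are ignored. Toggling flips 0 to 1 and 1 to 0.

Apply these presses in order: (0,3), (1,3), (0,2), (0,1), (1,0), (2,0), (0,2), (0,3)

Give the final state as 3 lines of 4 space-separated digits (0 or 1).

After press 1 at (0,3):
0 0 1 1
1 0 0 0
1 0 1 1

After press 2 at (1,3):
0 0 1 0
1 0 1 1
1 0 1 0

After press 3 at (0,2):
0 1 0 1
1 0 0 1
1 0 1 0

After press 4 at (0,1):
1 0 1 1
1 1 0 1
1 0 1 0

After press 5 at (1,0):
0 0 1 1
0 0 0 1
0 0 1 0

After press 6 at (2,0):
0 0 1 1
1 0 0 1
1 1 1 0

After press 7 at (0,2):
0 1 0 0
1 0 1 1
1 1 1 0

After press 8 at (0,3):
0 1 1 1
1 0 1 0
1 1 1 0

Answer: 0 1 1 1
1 0 1 0
1 1 1 0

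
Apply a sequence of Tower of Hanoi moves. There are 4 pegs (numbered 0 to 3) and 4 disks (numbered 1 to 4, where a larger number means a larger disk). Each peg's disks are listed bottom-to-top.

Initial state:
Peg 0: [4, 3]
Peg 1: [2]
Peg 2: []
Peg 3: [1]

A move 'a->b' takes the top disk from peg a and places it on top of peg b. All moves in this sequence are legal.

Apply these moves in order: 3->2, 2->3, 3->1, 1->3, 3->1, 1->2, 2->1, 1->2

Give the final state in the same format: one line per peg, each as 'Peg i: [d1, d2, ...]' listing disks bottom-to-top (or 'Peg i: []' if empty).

After move 1 (3->2):
Peg 0: [4, 3]
Peg 1: [2]
Peg 2: [1]
Peg 3: []

After move 2 (2->3):
Peg 0: [4, 3]
Peg 1: [2]
Peg 2: []
Peg 3: [1]

After move 3 (3->1):
Peg 0: [4, 3]
Peg 1: [2, 1]
Peg 2: []
Peg 3: []

After move 4 (1->3):
Peg 0: [4, 3]
Peg 1: [2]
Peg 2: []
Peg 3: [1]

After move 5 (3->1):
Peg 0: [4, 3]
Peg 1: [2, 1]
Peg 2: []
Peg 3: []

After move 6 (1->2):
Peg 0: [4, 3]
Peg 1: [2]
Peg 2: [1]
Peg 3: []

After move 7 (2->1):
Peg 0: [4, 3]
Peg 1: [2, 1]
Peg 2: []
Peg 3: []

After move 8 (1->2):
Peg 0: [4, 3]
Peg 1: [2]
Peg 2: [1]
Peg 3: []

Answer: Peg 0: [4, 3]
Peg 1: [2]
Peg 2: [1]
Peg 3: []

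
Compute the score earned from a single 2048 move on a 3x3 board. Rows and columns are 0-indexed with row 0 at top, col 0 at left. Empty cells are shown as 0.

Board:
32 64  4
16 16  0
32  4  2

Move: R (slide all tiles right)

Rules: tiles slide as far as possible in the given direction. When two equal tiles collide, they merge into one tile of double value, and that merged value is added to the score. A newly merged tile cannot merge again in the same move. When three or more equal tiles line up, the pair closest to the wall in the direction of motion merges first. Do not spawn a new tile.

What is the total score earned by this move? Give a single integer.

Slide right:
row 0: [32, 64, 4] -> [32, 64, 4]  score +0 (running 0)
row 1: [16, 16, 0] -> [0, 0, 32]  score +32 (running 32)
row 2: [32, 4, 2] -> [32, 4, 2]  score +0 (running 32)
Board after move:
32 64  4
 0  0 32
32  4  2

Answer: 32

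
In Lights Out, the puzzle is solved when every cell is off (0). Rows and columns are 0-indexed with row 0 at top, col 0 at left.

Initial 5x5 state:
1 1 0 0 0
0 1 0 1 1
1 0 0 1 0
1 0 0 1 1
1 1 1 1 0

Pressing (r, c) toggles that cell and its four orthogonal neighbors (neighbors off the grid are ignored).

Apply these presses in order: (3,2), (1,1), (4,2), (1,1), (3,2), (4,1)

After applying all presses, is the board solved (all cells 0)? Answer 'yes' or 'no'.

Answer: no

Derivation:
After press 1 at (3,2):
1 1 0 0 0
0 1 0 1 1
1 0 1 1 0
1 1 1 0 1
1 1 0 1 0

After press 2 at (1,1):
1 0 0 0 0
1 0 1 1 1
1 1 1 1 0
1 1 1 0 1
1 1 0 1 0

After press 3 at (4,2):
1 0 0 0 0
1 0 1 1 1
1 1 1 1 0
1 1 0 0 1
1 0 1 0 0

After press 4 at (1,1):
1 1 0 0 0
0 1 0 1 1
1 0 1 1 0
1 1 0 0 1
1 0 1 0 0

After press 5 at (3,2):
1 1 0 0 0
0 1 0 1 1
1 0 0 1 0
1 0 1 1 1
1 0 0 0 0

After press 6 at (4,1):
1 1 0 0 0
0 1 0 1 1
1 0 0 1 0
1 1 1 1 1
0 1 1 0 0

Lights still on: 14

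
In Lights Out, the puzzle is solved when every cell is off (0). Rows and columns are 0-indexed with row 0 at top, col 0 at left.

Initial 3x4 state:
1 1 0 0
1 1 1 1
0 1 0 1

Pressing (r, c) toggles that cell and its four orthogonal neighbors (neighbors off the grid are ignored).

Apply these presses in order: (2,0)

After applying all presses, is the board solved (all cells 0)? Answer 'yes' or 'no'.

Answer: no

Derivation:
After press 1 at (2,0):
1 1 0 0
0 1 1 1
1 0 0 1

Lights still on: 7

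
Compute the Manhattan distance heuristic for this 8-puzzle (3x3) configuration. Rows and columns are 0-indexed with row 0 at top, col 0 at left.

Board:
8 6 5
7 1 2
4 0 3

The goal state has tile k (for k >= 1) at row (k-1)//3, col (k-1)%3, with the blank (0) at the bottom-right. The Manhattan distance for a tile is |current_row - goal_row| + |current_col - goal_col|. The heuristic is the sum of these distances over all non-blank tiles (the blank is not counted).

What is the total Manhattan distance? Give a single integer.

Answer: 15

Derivation:
Tile 8: at (0,0), goal (2,1), distance |0-2|+|0-1| = 3
Tile 6: at (0,1), goal (1,2), distance |0-1|+|1-2| = 2
Tile 5: at (0,2), goal (1,1), distance |0-1|+|2-1| = 2
Tile 7: at (1,0), goal (2,0), distance |1-2|+|0-0| = 1
Tile 1: at (1,1), goal (0,0), distance |1-0|+|1-0| = 2
Tile 2: at (1,2), goal (0,1), distance |1-0|+|2-1| = 2
Tile 4: at (2,0), goal (1,0), distance |2-1|+|0-0| = 1
Tile 3: at (2,2), goal (0,2), distance |2-0|+|2-2| = 2
Sum: 3 + 2 + 2 + 1 + 2 + 2 + 1 + 2 = 15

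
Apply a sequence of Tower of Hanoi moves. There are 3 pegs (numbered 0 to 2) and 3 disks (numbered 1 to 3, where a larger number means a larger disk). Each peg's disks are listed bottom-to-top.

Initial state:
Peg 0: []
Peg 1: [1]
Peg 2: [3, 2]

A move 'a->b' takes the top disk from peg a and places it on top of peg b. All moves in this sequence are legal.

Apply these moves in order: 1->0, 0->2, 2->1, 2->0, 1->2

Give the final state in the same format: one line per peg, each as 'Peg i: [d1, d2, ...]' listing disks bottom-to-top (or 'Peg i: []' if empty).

After move 1 (1->0):
Peg 0: [1]
Peg 1: []
Peg 2: [3, 2]

After move 2 (0->2):
Peg 0: []
Peg 1: []
Peg 2: [3, 2, 1]

After move 3 (2->1):
Peg 0: []
Peg 1: [1]
Peg 2: [3, 2]

After move 4 (2->0):
Peg 0: [2]
Peg 1: [1]
Peg 2: [3]

After move 5 (1->2):
Peg 0: [2]
Peg 1: []
Peg 2: [3, 1]

Answer: Peg 0: [2]
Peg 1: []
Peg 2: [3, 1]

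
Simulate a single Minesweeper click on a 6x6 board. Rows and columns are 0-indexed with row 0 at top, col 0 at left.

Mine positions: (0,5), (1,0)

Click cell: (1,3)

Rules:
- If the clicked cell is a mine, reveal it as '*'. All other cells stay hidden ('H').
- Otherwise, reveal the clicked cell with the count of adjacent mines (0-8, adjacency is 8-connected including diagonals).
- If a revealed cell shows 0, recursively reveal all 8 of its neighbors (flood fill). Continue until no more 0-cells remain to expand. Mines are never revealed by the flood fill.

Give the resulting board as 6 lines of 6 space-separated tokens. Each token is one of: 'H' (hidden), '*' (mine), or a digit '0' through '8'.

H 1 0 0 1 H
H 1 0 0 1 1
1 1 0 0 0 0
0 0 0 0 0 0
0 0 0 0 0 0
0 0 0 0 0 0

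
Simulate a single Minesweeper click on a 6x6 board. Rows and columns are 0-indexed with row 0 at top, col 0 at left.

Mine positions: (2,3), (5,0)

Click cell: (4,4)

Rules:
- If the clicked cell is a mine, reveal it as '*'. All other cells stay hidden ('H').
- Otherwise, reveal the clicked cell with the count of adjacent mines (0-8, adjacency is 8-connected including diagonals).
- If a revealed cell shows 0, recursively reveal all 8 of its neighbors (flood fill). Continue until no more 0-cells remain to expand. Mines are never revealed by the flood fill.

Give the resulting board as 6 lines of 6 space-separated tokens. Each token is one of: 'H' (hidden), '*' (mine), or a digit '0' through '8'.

0 0 0 0 0 0
0 0 1 1 1 0
0 0 1 H 1 0
0 0 1 1 1 0
1 1 0 0 0 0
H 1 0 0 0 0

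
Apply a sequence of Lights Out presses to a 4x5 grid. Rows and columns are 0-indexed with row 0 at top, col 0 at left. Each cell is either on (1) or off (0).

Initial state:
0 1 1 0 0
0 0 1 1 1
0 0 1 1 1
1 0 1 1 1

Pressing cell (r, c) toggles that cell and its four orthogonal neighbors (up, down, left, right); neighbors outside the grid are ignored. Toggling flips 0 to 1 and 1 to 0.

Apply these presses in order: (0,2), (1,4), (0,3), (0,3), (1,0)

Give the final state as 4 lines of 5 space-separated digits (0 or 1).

After press 1 at (0,2):
0 0 0 1 0
0 0 0 1 1
0 0 1 1 1
1 0 1 1 1

After press 2 at (1,4):
0 0 0 1 1
0 0 0 0 0
0 0 1 1 0
1 0 1 1 1

After press 3 at (0,3):
0 0 1 0 0
0 0 0 1 0
0 0 1 1 0
1 0 1 1 1

After press 4 at (0,3):
0 0 0 1 1
0 0 0 0 0
0 0 1 1 0
1 0 1 1 1

After press 5 at (1,0):
1 0 0 1 1
1 1 0 0 0
1 0 1 1 0
1 0 1 1 1

Answer: 1 0 0 1 1
1 1 0 0 0
1 0 1 1 0
1 0 1 1 1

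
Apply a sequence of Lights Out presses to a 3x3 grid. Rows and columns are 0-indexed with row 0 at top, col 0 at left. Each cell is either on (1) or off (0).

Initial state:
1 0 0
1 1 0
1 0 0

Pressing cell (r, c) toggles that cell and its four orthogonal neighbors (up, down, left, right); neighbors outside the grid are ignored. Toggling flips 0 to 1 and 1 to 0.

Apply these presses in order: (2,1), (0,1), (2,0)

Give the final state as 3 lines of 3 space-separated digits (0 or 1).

Answer: 0 1 1
0 1 0
1 0 1

Derivation:
After press 1 at (2,1):
1 0 0
1 0 0
0 1 1

After press 2 at (0,1):
0 1 1
1 1 0
0 1 1

After press 3 at (2,0):
0 1 1
0 1 0
1 0 1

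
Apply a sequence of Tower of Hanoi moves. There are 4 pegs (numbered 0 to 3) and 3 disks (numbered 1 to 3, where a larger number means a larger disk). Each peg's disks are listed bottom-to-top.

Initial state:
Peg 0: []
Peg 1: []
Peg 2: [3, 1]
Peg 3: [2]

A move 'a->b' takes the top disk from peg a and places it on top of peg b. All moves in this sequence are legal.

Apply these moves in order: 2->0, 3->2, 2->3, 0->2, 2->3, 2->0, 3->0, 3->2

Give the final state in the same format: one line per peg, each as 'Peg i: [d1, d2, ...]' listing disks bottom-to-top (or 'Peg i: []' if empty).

Answer: Peg 0: [3, 1]
Peg 1: []
Peg 2: [2]
Peg 3: []

Derivation:
After move 1 (2->0):
Peg 0: [1]
Peg 1: []
Peg 2: [3]
Peg 3: [2]

After move 2 (3->2):
Peg 0: [1]
Peg 1: []
Peg 2: [3, 2]
Peg 3: []

After move 3 (2->3):
Peg 0: [1]
Peg 1: []
Peg 2: [3]
Peg 3: [2]

After move 4 (0->2):
Peg 0: []
Peg 1: []
Peg 2: [3, 1]
Peg 3: [2]

After move 5 (2->3):
Peg 0: []
Peg 1: []
Peg 2: [3]
Peg 3: [2, 1]

After move 6 (2->0):
Peg 0: [3]
Peg 1: []
Peg 2: []
Peg 3: [2, 1]

After move 7 (3->0):
Peg 0: [3, 1]
Peg 1: []
Peg 2: []
Peg 3: [2]

After move 8 (3->2):
Peg 0: [3, 1]
Peg 1: []
Peg 2: [2]
Peg 3: []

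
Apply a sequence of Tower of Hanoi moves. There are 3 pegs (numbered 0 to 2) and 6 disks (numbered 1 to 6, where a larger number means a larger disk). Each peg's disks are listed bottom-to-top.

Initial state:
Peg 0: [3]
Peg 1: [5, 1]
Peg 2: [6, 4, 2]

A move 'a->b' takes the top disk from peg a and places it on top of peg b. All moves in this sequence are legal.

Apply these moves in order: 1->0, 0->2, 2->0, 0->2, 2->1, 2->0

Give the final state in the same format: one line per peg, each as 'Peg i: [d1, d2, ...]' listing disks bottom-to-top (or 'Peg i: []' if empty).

Answer: Peg 0: [3, 2]
Peg 1: [5, 1]
Peg 2: [6, 4]

Derivation:
After move 1 (1->0):
Peg 0: [3, 1]
Peg 1: [5]
Peg 2: [6, 4, 2]

After move 2 (0->2):
Peg 0: [3]
Peg 1: [5]
Peg 2: [6, 4, 2, 1]

After move 3 (2->0):
Peg 0: [3, 1]
Peg 1: [5]
Peg 2: [6, 4, 2]

After move 4 (0->2):
Peg 0: [3]
Peg 1: [5]
Peg 2: [6, 4, 2, 1]

After move 5 (2->1):
Peg 0: [3]
Peg 1: [5, 1]
Peg 2: [6, 4, 2]

After move 6 (2->0):
Peg 0: [3, 2]
Peg 1: [5, 1]
Peg 2: [6, 4]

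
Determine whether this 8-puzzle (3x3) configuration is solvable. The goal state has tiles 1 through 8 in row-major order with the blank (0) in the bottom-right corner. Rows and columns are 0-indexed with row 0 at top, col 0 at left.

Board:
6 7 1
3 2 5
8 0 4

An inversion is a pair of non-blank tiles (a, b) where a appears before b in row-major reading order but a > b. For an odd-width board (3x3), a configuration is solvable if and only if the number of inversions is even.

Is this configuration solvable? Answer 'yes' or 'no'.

Answer: no

Derivation:
Inversions (pairs i<j in row-major order where tile[i] > tile[j] > 0): 13
13 is odd, so the puzzle is not solvable.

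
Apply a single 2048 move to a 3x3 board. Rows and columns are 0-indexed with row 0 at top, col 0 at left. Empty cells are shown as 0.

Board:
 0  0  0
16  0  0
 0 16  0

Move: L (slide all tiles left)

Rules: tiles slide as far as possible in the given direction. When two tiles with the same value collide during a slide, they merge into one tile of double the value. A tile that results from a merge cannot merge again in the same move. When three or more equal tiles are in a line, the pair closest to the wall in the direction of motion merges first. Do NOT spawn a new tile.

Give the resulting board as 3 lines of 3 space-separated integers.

Slide left:
row 0: [0, 0, 0] -> [0, 0, 0]
row 1: [16, 0, 0] -> [16, 0, 0]
row 2: [0, 16, 0] -> [16, 0, 0]

Answer:  0  0  0
16  0  0
16  0  0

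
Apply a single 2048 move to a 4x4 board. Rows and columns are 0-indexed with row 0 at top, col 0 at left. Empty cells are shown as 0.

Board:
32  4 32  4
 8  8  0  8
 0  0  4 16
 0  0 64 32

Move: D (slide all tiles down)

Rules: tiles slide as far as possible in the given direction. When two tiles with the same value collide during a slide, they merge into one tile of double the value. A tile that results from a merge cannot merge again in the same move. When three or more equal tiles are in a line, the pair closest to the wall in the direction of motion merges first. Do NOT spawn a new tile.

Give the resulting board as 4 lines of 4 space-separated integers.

Slide down:
col 0: [32, 8, 0, 0] -> [0, 0, 32, 8]
col 1: [4, 8, 0, 0] -> [0, 0, 4, 8]
col 2: [32, 0, 4, 64] -> [0, 32, 4, 64]
col 3: [4, 8, 16, 32] -> [4, 8, 16, 32]

Answer:  0  0  0  4
 0  0 32  8
32  4  4 16
 8  8 64 32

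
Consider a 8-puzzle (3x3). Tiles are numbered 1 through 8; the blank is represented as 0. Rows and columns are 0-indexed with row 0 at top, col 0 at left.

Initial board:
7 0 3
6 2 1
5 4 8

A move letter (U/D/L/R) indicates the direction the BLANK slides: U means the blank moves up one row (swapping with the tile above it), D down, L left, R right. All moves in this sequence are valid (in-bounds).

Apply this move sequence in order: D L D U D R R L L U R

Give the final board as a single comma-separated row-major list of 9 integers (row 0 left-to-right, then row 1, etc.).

After move 1 (D):
7 2 3
6 0 1
5 4 8

After move 2 (L):
7 2 3
0 6 1
5 4 8

After move 3 (D):
7 2 3
5 6 1
0 4 8

After move 4 (U):
7 2 3
0 6 1
5 4 8

After move 5 (D):
7 2 3
5 6 1
0 4 8

After move 6 (R):
7 2 3
5 6 1
4 0 8

After move 7 (R):
7 2 3
5 6 1
4 8 0

After move 8 (L):
7 2 3
5 6 1
4 0 8

After move 9 (L):
7 2 3
5 6 1
0 4 8

After move 10 (U):
7 2 3
0 6 1
5 4 8

After move 11 (R):
7 2 3
6 0 1
5 4 8

Answer: 7, 2, 3, 6, 0, 1, 5, 4, 8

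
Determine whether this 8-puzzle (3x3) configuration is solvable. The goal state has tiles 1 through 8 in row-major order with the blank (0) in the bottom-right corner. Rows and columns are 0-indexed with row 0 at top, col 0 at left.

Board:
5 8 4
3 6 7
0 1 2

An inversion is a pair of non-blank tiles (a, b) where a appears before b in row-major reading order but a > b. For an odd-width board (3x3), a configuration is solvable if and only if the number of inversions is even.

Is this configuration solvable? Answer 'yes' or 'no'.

Answer: no

Derivation:
Inversions (pairs i<j in row-major order where tile[i] > tile[j] > 0): 19
19 is odd, so the puzzle is not solvable.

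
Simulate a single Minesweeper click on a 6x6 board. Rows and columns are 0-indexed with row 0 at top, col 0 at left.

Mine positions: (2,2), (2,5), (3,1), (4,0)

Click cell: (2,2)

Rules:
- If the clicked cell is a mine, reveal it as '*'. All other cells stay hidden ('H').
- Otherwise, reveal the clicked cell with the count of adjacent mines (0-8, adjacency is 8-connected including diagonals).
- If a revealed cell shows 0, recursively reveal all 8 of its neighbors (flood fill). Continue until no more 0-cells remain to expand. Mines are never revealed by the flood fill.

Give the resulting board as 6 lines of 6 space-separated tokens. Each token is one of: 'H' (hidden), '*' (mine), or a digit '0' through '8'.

H H H H H H
H H H H H H
H H * H H H
H H H H H H
H H H H H H
H H H H H H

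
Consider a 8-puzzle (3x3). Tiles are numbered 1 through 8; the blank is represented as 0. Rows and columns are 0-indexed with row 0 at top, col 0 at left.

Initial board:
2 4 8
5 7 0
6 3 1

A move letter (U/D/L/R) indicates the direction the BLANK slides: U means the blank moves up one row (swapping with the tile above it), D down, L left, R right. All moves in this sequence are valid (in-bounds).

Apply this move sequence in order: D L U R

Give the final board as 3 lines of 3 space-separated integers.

After move 1 (D):
2 4 8
5 7 1
6 3 0

After move 2 (L):
2 4 8
5 7 1
6 0 3

After move 3 (U):
2 4 8
5 0 1
6 7 3

After move 4 (R):
2 4 8
5 1 0
6 7 3

Answer: 2 4 8
5 1 0
6 7 3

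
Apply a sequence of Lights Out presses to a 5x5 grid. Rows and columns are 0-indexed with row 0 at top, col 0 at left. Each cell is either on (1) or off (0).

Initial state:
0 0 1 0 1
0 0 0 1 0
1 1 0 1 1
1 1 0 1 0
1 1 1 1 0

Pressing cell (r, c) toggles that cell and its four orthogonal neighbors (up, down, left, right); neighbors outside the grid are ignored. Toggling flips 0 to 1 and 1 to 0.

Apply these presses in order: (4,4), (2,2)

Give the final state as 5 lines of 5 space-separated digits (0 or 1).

After press 1 at (4,4):
0 0 1 0 1
0 0 0 1 0
1 1 0 1 1
1 1 0 1 1
1 1 1 0 1

After press 2 at (2,2):
0 0 1 0 1
0 0 1 1 0
1 0 1 0 1
1 1 1 1 1
1 1 1 0 1

Answer: 0 0 1 0 1
0 0 1 1 0
1 0 1 0 1
1 1 1 1 1
1 1 1 0 1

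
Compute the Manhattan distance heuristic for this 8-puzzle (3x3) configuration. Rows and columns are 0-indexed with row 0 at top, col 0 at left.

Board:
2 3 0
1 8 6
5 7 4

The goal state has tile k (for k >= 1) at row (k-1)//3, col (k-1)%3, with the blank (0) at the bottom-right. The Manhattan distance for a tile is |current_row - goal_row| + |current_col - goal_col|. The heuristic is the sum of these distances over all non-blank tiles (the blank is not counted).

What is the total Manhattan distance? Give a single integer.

Answer: 10

Derivation:
Tile 2: at (0,0), goal (0,1), distance |0-0|+|0-1| = 1
Tile 3: at (0,1), goal (0,2), distance |0-0|+|1-2| = 1
Tile 1: at (1,0), goal (0,0), distance |1-0|+|0-0| = 1
Tile 8: at (1,1), goal (2,1), distance |1-2|+|1-1| = 1
Tile 6: at (1,2), goal (1,2), distance |1-1|+|2-2| = 0
Tile 5: at (2,0), goal (1,1), distance |2-1|+|0-1| = 2
Tile 7: at (2,1), goal (2,0), distance |2-2|+|1-0| = 1
Tile 4: at (2,2), goal (1,0), distance |2-1|+|2-0| = 3
Sum: 1 + 1 + 1 + 1 + 0 + 2 + 1 + 3 = 10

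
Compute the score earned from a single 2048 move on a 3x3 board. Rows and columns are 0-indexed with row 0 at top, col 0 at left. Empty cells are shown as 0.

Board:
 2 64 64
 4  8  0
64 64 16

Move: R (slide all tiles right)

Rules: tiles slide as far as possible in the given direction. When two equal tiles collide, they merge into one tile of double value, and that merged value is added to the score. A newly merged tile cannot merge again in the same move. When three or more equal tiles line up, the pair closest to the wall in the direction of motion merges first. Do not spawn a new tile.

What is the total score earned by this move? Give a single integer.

Answer: 256

Derivation:
Slide right:
row 0: [2, 64, 64] -> [0, 2, 128]  score +128 (running 128)
row 1: [4, 8, 0] -> [0, 4, 8]  score +0 (running 128)
row 2: [64, 64, 16] -> [0, 128, 16]  score +128 (running 256)
Board after move:
  0   2 128
  0   4   8
  0 128  16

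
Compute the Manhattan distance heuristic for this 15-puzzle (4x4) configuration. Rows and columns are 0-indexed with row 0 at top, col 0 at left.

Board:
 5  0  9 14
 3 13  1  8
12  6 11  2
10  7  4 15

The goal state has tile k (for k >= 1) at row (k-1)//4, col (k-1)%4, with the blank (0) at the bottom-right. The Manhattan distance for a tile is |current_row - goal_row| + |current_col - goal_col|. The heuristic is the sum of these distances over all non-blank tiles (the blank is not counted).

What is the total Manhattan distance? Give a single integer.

Answer: 37

Derivation:
Tile 5: (0,0)->(1,0) = 1
Tile 9: (0,2)->(2,0) = 4
Tile 14: (0,3)->(3,1) = 5
Tile 3: (1,0)->(0,2) = 3
Tile 13: (1,1)->(3,0) = 3
Tile 1: (1,2)->(0,0) = 3
Tile 8: (1,3)->(1,3) = 0
Tile 12: (2,0)->(2,3) = 3
Tile 6: (2,1)->(1,1) = 1
Tile 11: (2,2)->(2,2) = 0
Tile 2: (2,3)->(0,1) = 4
Tile 10: (3,0)->(2,1) = 2
Tile 7: (3,1)->(1,2) = 3
Tile 4: (3,2)->(0,3) = 4
Tile 15: (3,3)->(3,2) = 1
Sum: 1 + 4 + 5 + 3 + 3 + 3 + 0 + 3 + 1 + 0 + 4 + 2 + 3 + 4 + 1 = 37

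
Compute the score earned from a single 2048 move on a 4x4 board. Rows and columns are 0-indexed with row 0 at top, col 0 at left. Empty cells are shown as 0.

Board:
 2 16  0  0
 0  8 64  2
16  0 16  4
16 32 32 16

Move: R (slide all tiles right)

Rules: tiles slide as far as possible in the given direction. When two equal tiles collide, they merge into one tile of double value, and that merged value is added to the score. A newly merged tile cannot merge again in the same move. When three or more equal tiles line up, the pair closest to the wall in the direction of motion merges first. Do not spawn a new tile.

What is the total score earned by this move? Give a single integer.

Slide right:
row 0: [2, 16, 0, 0] -> [0, 0, 2, 16]  score +0 (running 0)
row 1: [0, 8, 64, 2] -> [0, 8, 64, 2]  score +0 (running 0)
row 2: [16, 0, 16, 4] -> [0, 0, 32, 4]  score +32 (running 32)
row 3: [16, 32, 32, 16] -> [0, 16, 64, 16]  score +64 (running 96)
Board after move:
 0  0  2 16
 0  8 64  2
 0  0 32  4
 0 16 64 16

Answer: 96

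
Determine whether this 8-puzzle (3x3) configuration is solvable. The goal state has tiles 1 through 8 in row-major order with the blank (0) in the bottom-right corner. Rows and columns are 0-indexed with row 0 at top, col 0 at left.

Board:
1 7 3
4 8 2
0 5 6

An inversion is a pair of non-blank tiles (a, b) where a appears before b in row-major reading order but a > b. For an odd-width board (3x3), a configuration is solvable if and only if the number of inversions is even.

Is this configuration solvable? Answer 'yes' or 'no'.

Answer: yes

Derivation:
Inversions (pairs i<j in row-major order where tile[i] > tile[j] > 0): 10
10 is even, so the puzzle is solvable.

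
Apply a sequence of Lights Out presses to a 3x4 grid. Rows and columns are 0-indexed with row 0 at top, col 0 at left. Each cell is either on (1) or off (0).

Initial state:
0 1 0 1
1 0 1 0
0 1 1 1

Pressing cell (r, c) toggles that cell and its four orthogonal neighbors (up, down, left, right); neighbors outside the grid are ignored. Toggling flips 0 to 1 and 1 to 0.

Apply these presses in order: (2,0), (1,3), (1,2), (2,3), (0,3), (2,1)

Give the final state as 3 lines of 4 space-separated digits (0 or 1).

After press 1 at (2,0):
0 1 0 1
0 0 1 0
1 0 1 1

After press 2 at (1,3):
0 1 0 0
0 0 0 1
1 0 1 0

After press 3 at (1,2):
0 1 1 0
0 1 1 0
1 0 0 0

After press 4 at (2,3):
0 1 1 0
0 1 1 1
1 0 1 1

After press 5 at (0,3):
0 1 0 1
0 1 1 0
1 0 1 1

After press 6 at (2,1):
0 1 0 1
0 0 1 0
0 1 0 1

Answer: 0 1 0 1
0 0 1 0
0 1 0 1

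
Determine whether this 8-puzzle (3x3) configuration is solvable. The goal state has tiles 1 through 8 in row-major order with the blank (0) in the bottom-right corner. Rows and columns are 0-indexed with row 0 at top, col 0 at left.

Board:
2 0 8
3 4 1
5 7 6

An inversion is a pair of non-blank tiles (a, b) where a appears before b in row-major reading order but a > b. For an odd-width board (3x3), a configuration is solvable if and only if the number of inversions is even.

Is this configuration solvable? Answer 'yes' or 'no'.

Inversions (pairs i<j in row-major order where tile[i] > tile[j] > 0): 10
10 is even, so the puzzle is solvable.

Answer: yes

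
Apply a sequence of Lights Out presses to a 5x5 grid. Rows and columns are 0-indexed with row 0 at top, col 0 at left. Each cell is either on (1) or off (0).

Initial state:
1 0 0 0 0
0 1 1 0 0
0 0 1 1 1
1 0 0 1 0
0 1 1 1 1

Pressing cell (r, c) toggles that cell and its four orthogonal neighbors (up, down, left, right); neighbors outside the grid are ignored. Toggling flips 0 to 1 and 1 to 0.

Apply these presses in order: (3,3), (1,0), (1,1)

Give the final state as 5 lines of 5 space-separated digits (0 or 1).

Answer: 0 1 0 0 0
0 1 0 0 0
1 1 1 0 1
1 0 1 0 1
0 1 1 0 1

Derivation:
After press 1 at (3,3):
1 0 0 0 0
0 1 1 0 0
0 0 1 0 1
1 0 1 0 1
0 1 1 0 1

After press 2 at (1,0):
0 0 0 0 0
1 0 1 0 0
1 0 1 0 1
1 0 1 0 1
0 1 1 0 1

After press 3 at (1,1):
0 1 0 0 0
0 1 0 0 0
1 1 1 0 1
1 0 1 0 1
0 1 1 0 1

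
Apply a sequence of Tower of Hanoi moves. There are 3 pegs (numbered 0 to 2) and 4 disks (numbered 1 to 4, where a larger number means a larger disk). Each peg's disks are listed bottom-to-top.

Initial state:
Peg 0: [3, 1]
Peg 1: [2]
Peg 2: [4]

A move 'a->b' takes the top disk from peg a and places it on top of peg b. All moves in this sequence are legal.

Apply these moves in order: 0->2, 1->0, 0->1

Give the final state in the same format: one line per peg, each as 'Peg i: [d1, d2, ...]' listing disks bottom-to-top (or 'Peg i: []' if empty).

Answer: Peg 0: [3]
Peg 1: [2]
Peg 2: [4, 1]

Derivation:
After move 1 (0->2):
Peg 0: [3]
Peg 1: [2]
Peg 2: [4, 1]

After move 2 (1->0):
Peg 0: [3, 2]
Peg 1: []
Peg 2: [4, 1]

After move 3 (0->1):
Peg 0: [3]
Peg 1: [2]
Peg 2: [4, 1]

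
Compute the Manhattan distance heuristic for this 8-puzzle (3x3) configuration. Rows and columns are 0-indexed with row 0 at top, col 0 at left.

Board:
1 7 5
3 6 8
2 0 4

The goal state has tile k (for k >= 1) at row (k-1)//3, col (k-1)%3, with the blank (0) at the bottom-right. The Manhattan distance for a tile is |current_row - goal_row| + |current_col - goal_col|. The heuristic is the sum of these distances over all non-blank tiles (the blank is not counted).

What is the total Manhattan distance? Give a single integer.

Answer: 17

Derivation:
Tile 1: (0,0)->(0,0) = 0
Tile 7: (0,1)->(2,0) = 3
Tile 5: (0,2)->(1,1) = 2
Tile 3: (1,0)->(0,2) = 3
Tile 6: (1,1)->(1,2) = 1
Tile 8: (1,2)->(2,1) = 2
Tile 2: (2,0)->(0,1) = 3
Tile 4: (2,2)->(1,0) = 3
Sum: 0 + 3 + 2 + 3 + 1 + 2 + 3 + 3 = 17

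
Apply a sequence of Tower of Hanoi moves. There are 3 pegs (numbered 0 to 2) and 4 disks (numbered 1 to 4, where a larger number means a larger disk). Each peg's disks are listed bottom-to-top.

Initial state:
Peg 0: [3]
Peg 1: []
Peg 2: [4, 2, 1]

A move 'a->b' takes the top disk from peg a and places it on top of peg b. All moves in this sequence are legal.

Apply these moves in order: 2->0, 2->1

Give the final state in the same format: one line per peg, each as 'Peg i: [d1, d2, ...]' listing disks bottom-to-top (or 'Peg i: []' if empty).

Answer: Peg 0: [3, 1]
Peg 1: [2]
Peg 2: [4]

Derivation:
After move 1 (2->0):
Peg 0: [3, 1]
Peg 1: []
Peg 2: [4, 2]

After move 2 (2->1):
Peg 0: [3, 1]
Peg 1: [2]
Peg 2: [4]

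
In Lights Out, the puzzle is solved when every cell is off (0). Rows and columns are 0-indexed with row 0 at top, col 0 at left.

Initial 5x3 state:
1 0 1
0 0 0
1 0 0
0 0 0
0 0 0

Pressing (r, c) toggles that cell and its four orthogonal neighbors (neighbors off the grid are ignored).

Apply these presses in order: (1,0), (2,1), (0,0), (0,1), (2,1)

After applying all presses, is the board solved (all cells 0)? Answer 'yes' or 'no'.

After press 1 at (1,0):
0 0 1
1 1 0
0 0 0
0 0 0
0 0 0

After press 2 at (2,1):
0 0 1
1 0 0
1 1 1
0 1 0
0 0 0

After press 3 at (0,0):
1 1 1
0 0 0
1 1 1
0 1 0
0 0 0

After press 4 at (0,1):
0 0 0
0 1 0
1 1 1
0 1 0
0 0 0

After press 5 at (2,1):
0 0 0
0 0 0
0 0 0
0 0 0
0 0 0

Lights still on: 0

Answer: yes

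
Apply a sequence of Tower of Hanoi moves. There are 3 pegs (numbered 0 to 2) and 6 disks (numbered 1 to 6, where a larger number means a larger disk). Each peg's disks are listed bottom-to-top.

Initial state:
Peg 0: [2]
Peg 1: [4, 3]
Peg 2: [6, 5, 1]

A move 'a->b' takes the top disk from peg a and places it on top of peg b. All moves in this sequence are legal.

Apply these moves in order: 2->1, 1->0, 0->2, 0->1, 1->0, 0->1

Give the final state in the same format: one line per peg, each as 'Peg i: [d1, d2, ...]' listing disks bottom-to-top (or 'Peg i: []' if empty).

After move 1 (2->1):
Peg 0: [2]
Peg 1: [4, 3, 1]
Peg 2: [6, 5]

After move 2 (1->0):
Peg 0: [2, 1]
Peg 1: [4, 3]
Peg 2: [6, 5]

After move 3 (0->2):
Peg 0: [2]
Peg 1: [4, 3]
Peg 2: [6, 5, 1]

After move 4 (0->1):
Peg 0: []
Peg 1: [4, 3, 2]
Peg 2: [6, 5, 1]

After move 5 (1->0):
Peg 0: [2]
Peg 1: [4, 3]
Peg 2: [6, 5, 1]

After move 6 (0->1):
Peg 0: []
Peg 1: [4, 3, 2]
Peg 2: [6, 5, 1]

Answer: Peg 0: []
Peg 1: [4, 3, 2]
Peg 2: [6, 5, 1]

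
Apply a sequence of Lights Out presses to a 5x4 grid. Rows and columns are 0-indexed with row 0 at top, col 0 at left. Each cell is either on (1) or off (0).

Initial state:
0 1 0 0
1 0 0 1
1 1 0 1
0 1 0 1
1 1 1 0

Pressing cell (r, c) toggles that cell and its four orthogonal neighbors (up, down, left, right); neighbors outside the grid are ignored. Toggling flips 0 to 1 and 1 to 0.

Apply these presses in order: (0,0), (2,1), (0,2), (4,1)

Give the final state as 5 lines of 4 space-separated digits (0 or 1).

After press 1 at (0,0):
1 0 0 0
0 0 0 1
1 1 0 1
0 1 0 1
1 1 1 0

After press 2 at (2,1):
1 0 0 0
0 1 0 1
0 0 1 1
0 0 0 1
1 1 1 0

After press 3 at (0,2):
1 1 1 1
0 1 1 1
0 0 1 1
0 0 0 1
1 1 1 0

After press 4 at (4,1):
1 1 1 1
0 1 1 1
0 0 1 1
0 1 0 1
0 0 0 0

Answer: 1 1 1 1
0 1 1 1
0 0 1 1
0 1 0 1
0 0 0 0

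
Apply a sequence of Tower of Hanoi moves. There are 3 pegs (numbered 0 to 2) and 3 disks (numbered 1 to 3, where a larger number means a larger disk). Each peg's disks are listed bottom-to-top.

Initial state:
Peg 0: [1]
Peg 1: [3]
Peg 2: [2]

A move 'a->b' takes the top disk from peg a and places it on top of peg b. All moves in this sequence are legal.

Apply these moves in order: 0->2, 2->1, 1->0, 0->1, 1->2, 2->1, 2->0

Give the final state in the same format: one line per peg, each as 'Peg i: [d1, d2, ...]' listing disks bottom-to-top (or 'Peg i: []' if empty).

Answer: Peg 0: [2]
Peg 1: [3, 1]
Peg 2: []

Derivation:
After move 1 (0->2):
Peg 0: []
Peg 1: [3]
Peg 2: [2, 1]

After move 2 (2->1):
Peg 0: []
Peg 1: [3, 1]
Peg 2: [2]

After move 3 (1->0):
Peg 0: [1]
Peg 1: [3]
Peg 2: [2]

After move 4 (0->1):
Peg 0: []
Peg 1: [3, 1]
Peg 2: [2]

After move 5 (1->2):
Peg 0: []
Peg 1: [3]
Peg 2: [2, 1]

After move 6 (2->1):
Peg 0: []
Peg 1: [3, 1]
Peg 2: [2]

After move 7 (2->0):
Peg 0: [2]
Peg 1: [3, 1]
Peg 2: []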